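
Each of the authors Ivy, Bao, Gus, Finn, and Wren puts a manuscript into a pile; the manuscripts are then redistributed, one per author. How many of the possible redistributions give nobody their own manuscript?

This is the derangement count D_5: permutations of 5 items with no fixed point.
By inclusion–exclusion this is Σ_{j=0}^{5} (−1)^j C(5,j)·(5−j)!.
Computing: 120 − 120 + 60 − 20 + 5 − 1 = 44.

44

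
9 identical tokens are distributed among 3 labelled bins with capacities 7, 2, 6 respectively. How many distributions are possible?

18

Without the upper bounds there are C(11,2) = 55 ways to split 9 among 3 bins.
Subtract solutions that violate a single cap (substitute x_i' = x_i − (cap_i+1)): x_1 ≥ 8 gives C(3,2) = 3; x_2 ≥ 3 gives C(8,2) = 28; x_3 ≥ 7 gives C(4,2) = 6. Together 37.
No two caps can be exceeded simultaneously, so the pair terms are all 0.
By inclusion–exclusion the count is 55 − 37 + 0 = 18.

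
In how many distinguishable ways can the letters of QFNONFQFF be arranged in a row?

The 9 letters of QFNONFQFF have repeats: F appearing 4 times, N appearing twice, and Q appearing twice.
The number of distinct arrangements is 9!/(4!·2!·2!) = 362880/96 = 3780.

3780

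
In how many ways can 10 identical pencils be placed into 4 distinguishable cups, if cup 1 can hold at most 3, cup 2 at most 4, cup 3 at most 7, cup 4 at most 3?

70

Ignoring the caps, the number of non-negative solutions to x_1+…+x_4 = 10 is C(13,3) = 286.
Subtract solutions that violate a single cap (substitute x_i' = x_i − (cap_i+1)): x_1 ≥ 4 gives C(9,3) = 84; x_2 ≥ 5 gives C(8,3) = 56; x_3 ≥ 8 gives C(5,3) = 10; x_4 ≥ 4 gives C(9,3) = 84. Together 234.
Add back pairs where two caps are both exceeded: 4 + 0 + 10 + 0 + 4 + 0 = 18.
By inclusion–exclusion the count is 286 − 234 + 18 = 70.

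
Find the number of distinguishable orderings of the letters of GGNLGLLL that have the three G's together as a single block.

30

Treat the 3 copies of G as a single block. The multiset to arrange is then {GGG, L, L, L, L, N}, 6 items in all.
That gives (6)!/(4!) = 30 arrangements.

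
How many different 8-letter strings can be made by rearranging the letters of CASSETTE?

5040

Letter multiplicities in CASSETTE: A×1, C×1, E×2, S×2, T×2.
So there are 8! / (2!·2!·2!) = 5040 distinguishable arrangements.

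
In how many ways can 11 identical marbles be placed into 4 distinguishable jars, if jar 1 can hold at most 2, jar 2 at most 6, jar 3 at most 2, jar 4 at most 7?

Ignoring the caps, the number of non-negative solutions to x_1+…+x_4 = 11 is C(14,3) = 364.
Subtract solutions that violate a single cap (substitute x_i' = x_i − (cap_i+1)): x_1 ≥ 3 gives C(11,3) = 165; x_2 ≥ 7 gives C(7,3) = 35; x_3 ≥ 3 gives C(11,3) = 165; x_4 ≥ 8 gives C(6,3) = 20. Together 385.
Add back pairs where two caps are both exceeded: 4 + 56 + 1 + 4 + 0 + 1 = 66.
By inclusion–exclusion the count is 364 − 385 + 66 = 45.

45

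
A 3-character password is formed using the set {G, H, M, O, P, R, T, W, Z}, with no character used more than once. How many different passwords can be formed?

504

With no repetition, fill the 3 characters in order: 9 choices, then 8, down to 7.
9 × 8 × 7 = 504.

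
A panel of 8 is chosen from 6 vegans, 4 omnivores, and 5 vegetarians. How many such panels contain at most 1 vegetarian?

645

Split by how many vegetarians are chosen (0 through 1).
Sum: C(5,0)·C(10,8) + C(5,1)·C(10,7) = 45 + 600 = 645.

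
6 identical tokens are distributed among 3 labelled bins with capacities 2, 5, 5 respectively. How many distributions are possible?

Without the upper bounds there are C(8,2) = 28 ways to split 6 among 3 bins.
Subtract solutions that violate a single cap (substitute x_i' = x_i − (cap_i+1)): x_1 ≥ 3 gives C(5,2) = 10; x_2 ≥ 6 gives C(2,2) = 1; x_3 ≥ 6 gives C(2,2) = 1. Together 12.
No two caps can be exceeded simultaneously, so the pair terms are all 0.
By inclusion–exclusion the count is 28 − 12 + 0 = 16.

16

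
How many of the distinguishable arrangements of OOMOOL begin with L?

5

With the first slot taken by L, it remains to arrange the other 5 letters (OOMOO).
Those 5 letters have O appearing 4 times, giving (5)!/(4!) = 5.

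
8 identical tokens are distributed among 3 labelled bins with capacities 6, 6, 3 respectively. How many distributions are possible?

By stars and bars, unrestricted non-negative solutions to x_1+…+x_3 = 8 number C(8+2,2) = 45.
Subtract solutions that violate a single cap (substitute x_i' = x_i − (cap_i+1)): x_1 ≥ 7 gives C(3,2) = 3; x_2 ≥ 7 gives C(3,2) = 3; x_3 ≥ 4 gives C(6,2) = 15. Together 21.
No two caps can be exceeded simultaneously, so the pair terms are all 0.
By inclusion–exclusion the count is 45 − 21 + 0 = 24.

24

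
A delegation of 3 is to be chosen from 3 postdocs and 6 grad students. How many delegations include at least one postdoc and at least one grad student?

63

With no constraint there are C(9,3) = 84 possible selections.
Subtract selections that omit an entire group: no postdocs → C(6,3) = 20; no grad students → C(3,3) = 1.
Both groups omitted at once is impossible, so 84 − 21 = 63.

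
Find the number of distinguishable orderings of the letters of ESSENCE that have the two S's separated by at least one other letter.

300

Total arrangements of ESSENCE: 7!/(3!·2!) = 420.
Arrangements with the S's together: treat SS as one letter, giving (6)!/(3!) = 120.
Hence 420 − 120 = 300.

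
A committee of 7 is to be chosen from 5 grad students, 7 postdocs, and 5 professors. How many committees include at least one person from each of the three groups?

With no constraint there are C(17,7) = 19448 possible selections.
Subtract selections that omit an entire group: no grad students → C(12,7) = 792; no postdocs → C(10,7) = 120; no professors → C(12,7) = 792.
Add back selections omitting two groups (i.e. drawn from a single group): C(5,7) + C(7,7) + C(5,7) = 1.
By inclusion–exclusion: 19448 − 1704 + 1 = 17745.

17745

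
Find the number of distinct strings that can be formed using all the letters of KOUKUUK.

140

KOUKUUK has 7 letters with K appearing 3 times and U appearing 3 times.
So there are 7! / (3!·3!) = 140 distinguishable arrangements.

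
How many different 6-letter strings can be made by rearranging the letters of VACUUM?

360

VACUUM has 6 letters with U appearing twice.
The number of distinct arrangements is 6!/(2!) = 720/2 = 360.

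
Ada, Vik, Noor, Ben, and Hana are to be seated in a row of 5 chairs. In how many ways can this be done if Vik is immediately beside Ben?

48

Treat {Vik, Ben} as a single unit. There are 4 units to order, and the pair itself can be ordered 2 ways.
That gives 2 × 4! = 2 × 24 = 48.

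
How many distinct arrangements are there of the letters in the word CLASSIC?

CLASSIC has 7 letters with C appearing twice and S appearing twice.
The number of distinct arrangements is 7!/(2!·2!) = 5040/4 = 1260.

1260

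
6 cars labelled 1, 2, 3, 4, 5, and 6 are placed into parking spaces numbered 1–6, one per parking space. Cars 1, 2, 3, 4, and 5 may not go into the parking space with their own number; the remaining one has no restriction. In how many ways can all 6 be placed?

309

Let Aᵢ (for 1 ≤ i ≤ 5) be the placements that put car i in its forbidden parking space. Any j of these fix j positions, leaving (6−j)! ways to fill the rest, and there are C(5,j) ways to pick which j.
By inclusion–exclusion, the number of valid placements is Σ_{j=0}^{5} (−1)^j C(5,j)·(6−j)!.
Computing: 720 − 600 + 240 − 60 + 10 − 1 = 309.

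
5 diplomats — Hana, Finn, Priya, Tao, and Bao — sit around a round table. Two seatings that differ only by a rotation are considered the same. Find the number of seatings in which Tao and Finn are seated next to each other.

12

Treat {Tao, Finn} as one unit (2 internal orders) and seat the resulting 4 units around the table: (3)! circular arrangements.
So 2 × (3)! = 2 × 6 = 12.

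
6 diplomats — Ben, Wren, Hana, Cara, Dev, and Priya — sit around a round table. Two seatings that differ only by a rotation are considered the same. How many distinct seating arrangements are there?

Fix one person's seat to break rotational symmetry; the remaining 5 people can be arranged in (5)! = 120 ways.

120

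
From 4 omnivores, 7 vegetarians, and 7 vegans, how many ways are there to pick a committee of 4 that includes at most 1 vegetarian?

1485

Split by how many vegetarians are chosen (0 through 1).
Sum: C(7,0)·C(11,4) + C(7,1)·C(11,3) = 330 + 1155 = 1485.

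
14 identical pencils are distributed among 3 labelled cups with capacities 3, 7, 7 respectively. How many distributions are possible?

10

Without the upper bounds there are C(16,2) = 120 ways to split 14 among 3 cups.
Subtract solutions that violate a single cap (substitute x_i' = x_i − (cap_i+1)): x_1 ≥ 4 gives C(12,2) = 66; x_2 ≥ 8 gives C(8,2) = 28; x_3 ≥ 8 gives C(8,2) = 28. Together 122.
Add back pairs where two caps are both exceeded: 6 + 6 + 0 = 12.
By inclusion–exclusion the count is 120 − 122 + 12 = 10.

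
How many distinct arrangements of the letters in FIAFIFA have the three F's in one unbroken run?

30

Treat the 3 copies of F as a single block. The multiset to arrange is then {FFF, A, A, I, I}, 5 items in all.
That gives (5)!/(2!·2!) = 30 arrangements.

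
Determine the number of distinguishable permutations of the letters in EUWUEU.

60

EUWUEU has 6 letters with E appearing twice and U appearing 3 times.
Dividing 6! = 720 by 3!·2! = 12 for the repeated letters gives 60.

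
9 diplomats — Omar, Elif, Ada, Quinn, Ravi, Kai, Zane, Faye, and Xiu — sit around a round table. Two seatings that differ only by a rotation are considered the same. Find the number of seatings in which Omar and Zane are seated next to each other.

10080

Treat {Omar, Zane} as one unit (2 internal orders) and seat the resulting 8 units around the table: (7)! circular arrangements.
So 2 × (7)! = 2 × 5040 = 10080.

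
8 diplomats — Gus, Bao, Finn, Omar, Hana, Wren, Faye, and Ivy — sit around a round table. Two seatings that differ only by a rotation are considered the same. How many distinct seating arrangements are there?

5040

Fix one person's seat to break rotational symmetry; the remaining 7 people can be arranged in (7)! = 5040 ways.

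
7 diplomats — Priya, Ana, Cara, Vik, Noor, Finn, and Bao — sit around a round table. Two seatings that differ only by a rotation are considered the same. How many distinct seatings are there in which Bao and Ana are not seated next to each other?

Without the restriction there are (6)! = 720 seatings.
Those with Bao next to Ana: fuse the pair into one unit and seat 6 units around a circle — 2·(5)! = 240.
Subtracting, 720 − 240 = 480.

480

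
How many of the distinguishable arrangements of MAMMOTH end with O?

With the last slot taken by O, it remains to arrange the other 6 letters (MAMMTH).
Those 6 letters have M appearing 3 times, giving (6)!/(3!) = 120.

120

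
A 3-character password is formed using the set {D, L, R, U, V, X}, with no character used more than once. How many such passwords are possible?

This is a permutation of 3 out of 6: P(6,3) = 6!/3!.
6 × 5 × 4 = 120.

120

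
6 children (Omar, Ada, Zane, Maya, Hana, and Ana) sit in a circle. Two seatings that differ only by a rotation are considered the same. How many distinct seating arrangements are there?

120

Around a circle, 6 distinct people have 6!/6 = (5)! = 120 rotationally distinct seatings.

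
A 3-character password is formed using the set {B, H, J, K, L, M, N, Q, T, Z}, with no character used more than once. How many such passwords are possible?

720

Choose and order 3 of the 10 symbols: the first character has 10 options, the next 9, then 8.
That product is 10 × 9 × 8 = 720.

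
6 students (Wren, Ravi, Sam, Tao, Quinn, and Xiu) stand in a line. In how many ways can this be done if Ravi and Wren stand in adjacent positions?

240

Place the 4 others and the Ravi-Wren pair as 5 objects in a line; the pair has 2 internal arrangements.
That gives 2 × 5! = 2 × 120 = 240.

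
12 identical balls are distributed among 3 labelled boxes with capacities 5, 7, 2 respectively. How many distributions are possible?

6

Ignoring the caps, the number of non-negative solutions to x_1+…+x_3 = 12 is C(14,2) = 91.
Subtract solutions that violate a single cap (substitute x_i' = x_i − (cap_i+1)): x_1 ≥ 6 gives C(8,2) = 28; x_2 ≥ 8 gives C(6,2) = 15; x_3 ≥ 3 gives C(11,2) = 55. Together 98.
Add back pairs where two caps are both exceeded: 0 + 10 + 3 = 13.
By inclusion–exclusion the count is 91 − 98 + 13 = 6.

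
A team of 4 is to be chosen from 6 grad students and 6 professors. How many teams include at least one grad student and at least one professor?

465

Total 4-person selections from all 12: C(12,4) = 495.
Selections missing a whole group: no grad students → C(6,4) = 15; no professors → C(6,4) = 15.
Both groups omitted at once is impossible, so 495 − 30 = 465.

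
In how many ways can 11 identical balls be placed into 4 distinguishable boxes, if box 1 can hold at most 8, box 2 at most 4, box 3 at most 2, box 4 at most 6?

94

Without the upper bounds there are C(14,3) = 364 ways to split 11 among 4 boxes.
Subtract solutions that violate a single cap (substitute x_i' = x_i − (cap_i+1)): x_1 ≥ 9 gives C(5,3) = 10; x_2 ≥ 5 gives C(9,3) = 84; x_3 ≥ 3 gives C(11,3) = 165; x_4 ≥ 7 gives C(7,3) = 35. Together 294.
Add back pairs where two caps are both exceeded: 0 + 0 + 0 + 20 + 0 + 4 = 24.
By inclusion–exclusion the count is 364 − 294 + 24 = 94.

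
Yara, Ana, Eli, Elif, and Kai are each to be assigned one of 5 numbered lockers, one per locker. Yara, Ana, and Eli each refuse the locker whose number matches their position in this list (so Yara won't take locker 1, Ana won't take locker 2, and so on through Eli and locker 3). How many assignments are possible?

Let Aᵢ (for i ∈ {1, 2, 3}) be the placements that put person i in their forbidden locker. Any j of these fix j positions, leaving (5−j)! ways to fill the rest, and there are C(3,j) ways to pick which j.
By inclusion–exclusion, the number of valid placements is Σ_{j=0}^{3} (−1)^j C(3,j)·(5−j)!.
Computing: 120 − 72 + 18 − 2 = 64.

64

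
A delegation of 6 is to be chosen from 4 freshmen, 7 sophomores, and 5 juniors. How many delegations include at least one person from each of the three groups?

6545

Unrestricted: C(16,6) = 8008 ways to pick any 6 of the 16.
Selections missing a whole group: no freshmen → C(12,6) = 924; no sophomores → C(9,6) = 84; no juniors → C(11,6) = 462.
Add back selections omitting two groups (i.e. drawn from a single group): C(4,6) + C(7,6) + C(5,6) = 7.
By inclusion–exclusion: 8008 − 1470 + 7 = 6545.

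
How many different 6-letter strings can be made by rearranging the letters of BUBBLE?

Letter multiplicities in BUBBLE: B×3, E×1, L×1, U×1.
So there are 6! / (3!) = 120 distinguishable arrangements.

120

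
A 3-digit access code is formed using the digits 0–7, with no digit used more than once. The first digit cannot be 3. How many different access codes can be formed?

294

The first digit has 8−1 = 7 choices (anything except 3).
The remaining 2 digits are filled from the other 7 symbols without repetition: 7 × 6 = 42.
Total: 7 × 42 = 294.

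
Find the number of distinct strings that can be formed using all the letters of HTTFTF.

60

The 6 letters of HTTFTF have repeats: F appearing twice and T appearing 3 times.
Dividing 6! = 720 by 3!·2! = 12 for the repeated letters gives 60.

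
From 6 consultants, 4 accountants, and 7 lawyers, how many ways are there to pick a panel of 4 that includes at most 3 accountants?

Split by how many accountants are chosen (0 through 3).
Sum: C(4,0)·C(13,4) + C(4,1)·C(13,3) + C(4,2)·C(13,2) + C(4,3)·C(13,1) = 715 + 1144 + 468 + 52 = 2379.

2379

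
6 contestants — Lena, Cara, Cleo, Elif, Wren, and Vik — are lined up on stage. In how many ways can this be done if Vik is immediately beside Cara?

240

Glue Vik and Cara into one block (2 internal orders), leaving 5 units to arrange in a row.
That gives 2 × 5! = 2 × 120 = 240.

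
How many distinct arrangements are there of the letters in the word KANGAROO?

KANGAROO has 8 letters with A appearing twice and O appearing twice.
Dividing 8! = 40320 by 2!·2! = 4 for the repeated letters gives 10080.

10080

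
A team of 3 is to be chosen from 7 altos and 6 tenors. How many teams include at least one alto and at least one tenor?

231

Total 3-person selections from all 13: C(13,3) = 286.
Subtract selections that omit an entire group: no altos → C(6,3) = 20; no tenors → C(7,3) = 35.
Both groups omitted at once is impossible, so 286 − 55 = 231.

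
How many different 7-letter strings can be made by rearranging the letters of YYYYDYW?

The 7 letters of YYYYDYW have repeats: Y appearing 5 times.
So there are 7! / (5!) = 42 distinguishable arrangements.

42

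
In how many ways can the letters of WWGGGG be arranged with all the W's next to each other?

Treat the 2 copies of W as a single block. The multiset to arrange is then {WW, G, G, G, G}, 5 items in all.
That gives (5)!/(4!) = 5 arrangements.

5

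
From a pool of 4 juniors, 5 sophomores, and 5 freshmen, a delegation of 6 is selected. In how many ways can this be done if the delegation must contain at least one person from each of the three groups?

Total 6-person selections from all 14: C(14,6) = 3003.
Subtract selections that omit an entire group: no juniors → C(10,6) = 210; no sophomores → C(9,6) = 84; no freshmen → C(9,6) = 84.
Add back selections omitting two groups (i.e. drawn from a single group): C(4,6) + C(5,6) + C(5,6) = 0.
By inclusion–exclusion: 3003 − 378 + 0 = 2625.

2625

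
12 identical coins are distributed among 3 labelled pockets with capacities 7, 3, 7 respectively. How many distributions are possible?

18

Ignoring the caps, the number of non-negative solutions to x_1+…+x_3 = 12 is C(14,2) = 91.
Subtract solutions that violate a single cap (substitute x_i' = x_i − (cap_i+1)): x_1 ≥ 8 gives C(6,2) = 15; x_2 ≥ 4 gives C(10,2) = 45; x_3 ≥ 8 gives C(6,2) = 15. Together 75.
Add back pairs where two caps are both exceeded: 1 + 0 + 1 = 2.
By inclusion–exclusion the count is 91 − 75 + 2 = 18.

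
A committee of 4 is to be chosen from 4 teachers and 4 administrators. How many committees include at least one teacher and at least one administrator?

68

With no constraint there are C(8,4) = 70 possible selections.
Subtract selections that omit an entire group: no teachers → C(4,4) = 1; no administrators → C(4,4) = 1.
Both groups omitted at once is impossible, so 70 − 2 = 68.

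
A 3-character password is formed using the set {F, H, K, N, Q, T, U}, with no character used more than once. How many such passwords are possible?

Choose and order 3 of the 7 symbols: the first character has 7 options, the next 6, then 5.
That product is 7 × 6 × 5 = 210.

210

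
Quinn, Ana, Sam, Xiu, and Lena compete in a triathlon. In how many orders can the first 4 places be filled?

This is an ordered selection of 4 from 5: P(5,4).
That gives 5 × 4 × 3 × 2 = 120.

120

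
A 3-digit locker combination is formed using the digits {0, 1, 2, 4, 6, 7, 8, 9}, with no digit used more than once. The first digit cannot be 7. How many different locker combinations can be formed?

The first digit has 8−1 = 7 choices (anything except 7).
The remaining 2 digits are filled from the other 7 symbols without repetition: 7 × 6 = 42.
Total: 7 × 42 = 294.

294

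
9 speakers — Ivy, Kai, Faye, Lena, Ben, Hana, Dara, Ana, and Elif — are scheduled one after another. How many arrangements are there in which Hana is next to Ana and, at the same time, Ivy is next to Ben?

Treat {Hana,Ana} as one block (2 orders) and {Ivy,Ben} as another (2 orders).
That leaves 7 units to arrange: 2 × 2 × 7! = 4 × 5040 = 20160.

20160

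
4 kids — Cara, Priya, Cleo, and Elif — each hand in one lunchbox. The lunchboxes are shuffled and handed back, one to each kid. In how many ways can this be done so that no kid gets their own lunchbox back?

9

This is the derangement count D_4: permutations of 4 items with no fixed point.
By inclusion–exclusion this is Σ_{j=0}^{4} (−1)^j C(4,j)·(4−j)!.
Computing: 24 − 24 + 12 − 4 + 1 = 9.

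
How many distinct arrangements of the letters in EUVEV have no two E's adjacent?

Total arrangements of EUVEV: 5!/(2!·2!) = 30.
Arrangements with the E's together: treat EE as one letter, giving (4)!/(2!) = 12.
Hence 30 − 12 = 18.

18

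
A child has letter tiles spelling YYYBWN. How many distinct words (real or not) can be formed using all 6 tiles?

The 6 letters of YYYBWN have repeats: Y appearing 3 times.
So there are 6! / (3!) = 120 distinguishable arrangements.

120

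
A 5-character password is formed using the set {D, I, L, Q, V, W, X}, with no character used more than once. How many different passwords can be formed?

2520

With no repetition, fill the 5 characters in order: 7 choices, then 6, down to 3.
7 × 6 × 5 × 4 × 3 = 2520.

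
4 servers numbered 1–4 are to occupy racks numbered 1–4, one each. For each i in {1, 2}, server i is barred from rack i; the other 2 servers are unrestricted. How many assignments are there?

Let Aᵢ (for i ∈ {1, 2}) be the placements that put server i in its forbidden rack. Any j of these fix j positions, leaving (4−j)! ways to fill the rest, and there are C(2,j) ways to pick which j.
By inclusion–exclusion, the number of valid placements is Σ_{j=0}^{2} (−1)^j C(2,j)·(4−j)!.
Computing: 24 − 12 + 2 = 14.

14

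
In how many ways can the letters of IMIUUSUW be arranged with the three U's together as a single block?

Treat the 3 copies of U as a single block. The multiset to arrange is then {UUU, I, I, M, S, W}, 6 items in all.
That gives (6)!/(2!) = 360 arrangements.

360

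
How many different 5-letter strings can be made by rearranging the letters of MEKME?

MEKME has 5 letters with E appearing twice and M appearing twice.
The number of distinct arrangements is 5!/(2!·2!) = 120/4 = 30.

30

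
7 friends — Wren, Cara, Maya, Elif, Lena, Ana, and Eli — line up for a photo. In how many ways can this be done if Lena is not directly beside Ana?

3600

Of the 7! = 5040 arrangements, those with Lena and Ana adjacent number 2 × 6! = 1440 (treat the pair as a block with 2 internal orders).
So 5040 − 1440 = 3600 arrangements keep them apart.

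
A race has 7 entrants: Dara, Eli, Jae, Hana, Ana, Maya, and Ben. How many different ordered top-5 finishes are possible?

2520

This is an ordered selection of 5 from 7: P(7,5).
That gives 7 × 6 × 5 × 4 × 3 = 2520.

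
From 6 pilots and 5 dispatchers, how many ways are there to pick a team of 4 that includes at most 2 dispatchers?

Split by how many dispatchers are chosen (0 through 2).
Sum: C(5,0)·C(6,4) + C(5,1)·C(6,3) + C(5,2)·C(6,2) = 15 + 100 + 150 = 265.

265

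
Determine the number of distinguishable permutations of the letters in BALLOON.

1260

Letter multiplicities in BALLOON: A×1, B×1, L×2, N×1, O×2.
Dividing 7! = 5040 by 2!·2! = 4 for the repeated letters gives 1260.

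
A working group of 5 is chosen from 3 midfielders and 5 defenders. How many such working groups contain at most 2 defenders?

10

Split by how many defenders are chosen (0 through 2).
Sum: C(5,0)·C(3,5) + C(5,1)·C(3,4) + C(5,2)·C(3,3) = 0 + 0 + 10 = 10.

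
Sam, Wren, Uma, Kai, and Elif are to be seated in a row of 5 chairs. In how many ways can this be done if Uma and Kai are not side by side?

72

Of the 5! = 120 arrangements, those with Uma and Kai adjacent number 2 × 4! = 48 (treat the pair as a block with 2 internal orders).
Complementary counting: 120 − 48 = 72.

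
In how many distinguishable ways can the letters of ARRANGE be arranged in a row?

1260

Letter multiplicities in ARRANGE: A×2, E×1, G×1, N×1, R×2.
Dividing 7! = 5040 by 2!·2! = 4 for the repeated letters gives 1260.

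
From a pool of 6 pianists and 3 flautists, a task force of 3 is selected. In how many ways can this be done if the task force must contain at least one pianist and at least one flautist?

With no constraint there are C(9,3) = 84 possible selections.
Selections missing a whole group: no pianists → C(3,3) = 1; no flautists → C(6,3) = 20.
Both groups omitted at once is impossible, so 84 − 21 = 63.

63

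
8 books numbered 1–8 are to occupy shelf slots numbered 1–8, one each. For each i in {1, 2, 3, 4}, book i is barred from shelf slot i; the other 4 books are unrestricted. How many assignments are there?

Let Aᵢ (for 1 ≤ i ≤ 4) be the placements that put book i in its forbidden shelf slot. Any j of these fix j positions, leaving (8−j)! ways to fill the rest, and there are C(4,j) ways to pick which j.
By inclusion–exclusion, the number of valid placements is Σ_{j=0}^{4} (−1)^j C(4,j)·(8−j)!.
Computing: 40320 − 20160 + 4320 − 480 + 24 = 24024.

24024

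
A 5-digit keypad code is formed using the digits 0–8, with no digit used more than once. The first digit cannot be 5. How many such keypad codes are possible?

13440

The first digit has 9−1 = 8 choices (anything except 5).
The remaining 4 digits are filled from the other 8 symbols without repetition: 8 × 7 × 6 × 5 = 1680.
Total: 8 × 1680 = 13440.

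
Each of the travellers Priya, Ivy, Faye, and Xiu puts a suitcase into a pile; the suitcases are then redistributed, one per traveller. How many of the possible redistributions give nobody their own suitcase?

9

Count assignments avoiding every fixed point. For any j of the 4 travellers fixed to their own suitcase, the other 4−j can be arranged in (4−j)! ways.
By inclusion–exclusion this is Σ_{j=0}^{4} (−1)^j C(4,j)·(4−j)!.
Computing: 24 − 24 + 12 − 4 + 1 = 9.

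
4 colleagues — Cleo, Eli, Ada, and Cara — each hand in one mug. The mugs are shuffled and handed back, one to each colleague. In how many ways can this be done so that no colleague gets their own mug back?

Count assignments avoiding every fixed point. For any j of the 4 colleagues fixed to their own mug, the other 4−j can be arranged in (4−j)! ways.
By inclusion–exclusion this is Σ_{j=0}^{4} (−1)^j C(4,j)·(4−j)!.
Computing: 24 − 24 + 12 − 4 + 1 = 9.

9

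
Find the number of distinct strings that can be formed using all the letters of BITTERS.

2520

BITTERS has 7 letters with T appearing twice.
So there are 7! / (2!) = 2520 distinguishable arrangements.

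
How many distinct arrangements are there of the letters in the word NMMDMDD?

NMMDMDD has 7 letters with D appearing 3 times and M appearing 3 times.
So there are 7! / (3!·3!) = 140 distinguishable arrangements.

140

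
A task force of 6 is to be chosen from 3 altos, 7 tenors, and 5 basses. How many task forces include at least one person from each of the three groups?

3850

Unrestricted: C(15,6) = 5005 ways to pick any 6 of the 15.
Selections missing a whole group: no altos → C(12,6) = 924; no tenors → C(8,6) = 28; no basses → C(10,6) = 210.
Add back selections omitting two groups (i.e. drawn from a single group): C(3,6) + C(7,6) + C(5,6) = 7.
By inclusion–exclusion: 5005 − 1162 + 7 = 3850.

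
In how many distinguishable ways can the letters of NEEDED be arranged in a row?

The 6 letters of NEEDED have repeats: D appearing twice and E appearing 3 times.
The number of distinct arrangements is 6!/(3!·2!) = 720/12 = 60.

60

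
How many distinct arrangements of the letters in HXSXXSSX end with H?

With the last slot taken by H, it remains to arrange the other 7 letters (XSXXSSX).
Those 7 letters have S appearing 3 times and X appearing 4 times, giving (7)!/(4!·3!) = 35.

35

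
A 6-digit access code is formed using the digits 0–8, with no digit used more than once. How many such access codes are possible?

With no repetition, fill the 6 digits in order: 9 choices, then 8, down to 4.
That product is 9 × 8 × 7 × 6 × 5 × 4 = 60480.

60480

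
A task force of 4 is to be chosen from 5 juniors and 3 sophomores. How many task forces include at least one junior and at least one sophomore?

65

Unrestricted: C(8,4) = 70 ways to pick any 4 of the 8.
Selections missing a whole group: no juniors → C(3,4) = 0; no sophomores → C(5,4) = 5.
Both groups omitted at once is impossible, so 70 − 5 = 65.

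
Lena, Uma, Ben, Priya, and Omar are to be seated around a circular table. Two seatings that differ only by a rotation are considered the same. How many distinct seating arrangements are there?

24

Around a circle, 5 distinct people have 5!/5 = (4)! = 24 rotationally distinct seatings.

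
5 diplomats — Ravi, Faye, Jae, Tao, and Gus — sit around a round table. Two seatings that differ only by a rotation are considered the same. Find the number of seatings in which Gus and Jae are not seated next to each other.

12

Without the restriction there are (4)! = 24 seatings.
Seatings with Gus beside Jae: treat them as a block with 2 internal orders, giving 2 × (3)! = 12.
Subtracting, 24 − 12 = 12.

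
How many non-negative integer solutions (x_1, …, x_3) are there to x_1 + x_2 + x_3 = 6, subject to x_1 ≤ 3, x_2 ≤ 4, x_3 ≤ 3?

By stars and bars, unrestricted non-negative solutions to x_1+…+x_3 = 6 number C(6+2,2) = 28.
Subtract solutions that violate a single cap (substitute x_i' = x_i − (cap_i+1)): x_1 ≥ 4 gives C(4,2) = 6; x_2 ≥ 5 gives C(3,2) = 3; x_3 ≥ 4 gives C(4,2) = 6. Together 15.
No two caps can be exceeded simultaneously, so the pair terms are all 0.
By inclusion–exclusion the count is 28 − 15 + 0 = 13.

13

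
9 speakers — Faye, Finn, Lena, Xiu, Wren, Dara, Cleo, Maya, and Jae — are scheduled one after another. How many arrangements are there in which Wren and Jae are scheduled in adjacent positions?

Treat {Wren, Jae} as a single unit. There are 8 units to order, and the pair itself can be ordered 2 ways.
That gives 2 × 8! = 2 × 40320 = 80640.

80640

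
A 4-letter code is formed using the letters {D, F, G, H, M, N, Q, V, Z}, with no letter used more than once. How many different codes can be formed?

3024

This is a permutation of 4 out of 9: P(9,4) = 9!/5!.
That product is 9 × 8 × 7 × 6 = 3024.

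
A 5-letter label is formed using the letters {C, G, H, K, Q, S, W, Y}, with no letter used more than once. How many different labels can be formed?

6720

This is a permutation of 5 out of 8: P(8,5) = 8!/3!.
8 × 7 × 6 × 5 × 4 = 6720.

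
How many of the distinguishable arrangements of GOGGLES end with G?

360

Fix G in the last position and arrange the remaining 6 letters.
Those 6 letters have G appearing twice, giving (6)!/(2!) = 360.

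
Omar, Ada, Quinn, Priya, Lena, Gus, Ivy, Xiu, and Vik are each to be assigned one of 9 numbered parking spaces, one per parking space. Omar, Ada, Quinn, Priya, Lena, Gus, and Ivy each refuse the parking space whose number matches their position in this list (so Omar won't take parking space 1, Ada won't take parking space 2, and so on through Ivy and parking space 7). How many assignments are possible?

Let Aᵢ (for 1 ≤ i ≤ 7) be the placements that put person i in their forbidden parking space. Any j of these fix j positions, leaving (9−j)! ways to fill the rest, and there are C(7,j) ways to pick which j.
By inclusion–exclusion, the number of valid placements is Σ_{j=0}^{7} (−1)^j C(7,j)·(9−j)!.
Computing: 362880 − 282240 + 105840 − 25200 + 4200 − 504 + 42 − 2 = 165016.

165016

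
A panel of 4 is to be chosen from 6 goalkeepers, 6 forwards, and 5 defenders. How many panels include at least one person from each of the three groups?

1260

Unrestricted: C(17,4) = 2380 ways to pick any 4 of the 17.
Selections missing a whole group: no goalkeepers → C(11,4) = 330; no forwards → C(11,4) = 330; no defenders → C(12,4) = 495.
Add back selections omitting two groups (i.e. drawn from a single group): C(6,4) + C(6,4) + C(5,4) = 35.
By inclusion–exclusion: 2380 − 1155 + 35 = 1260.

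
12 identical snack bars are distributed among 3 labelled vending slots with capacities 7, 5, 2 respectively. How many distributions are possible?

By stars and bars, unrestricted non-negative solutions to x_1+…+x_3 = 12 number C(12+2,2) = 91.
Subtract solutions that violate a single cap (substitute x_i' = x_i − (cap_i+1)): x_1 ≥ 8 gives C(6,2) = 15; x_2 ≥ 6 gives C(8,2) = 28; x_3 ≥ 3 gives C(11,2) = 55. Together 98.
Add back pairs where two caps are both exceeded: 0 + 3 + 10 = 13.
By inclusion–exclusion the count is 91 − 98 + 13 = 6.

6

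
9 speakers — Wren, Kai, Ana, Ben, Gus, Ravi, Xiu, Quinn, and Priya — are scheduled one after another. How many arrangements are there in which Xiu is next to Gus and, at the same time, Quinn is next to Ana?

20160

Treat {Xiu,Gus} as one block (2 orders) and {Quinn,Ana} as another (2 orders).
That leaves 7 units to arrange: 2 × 2 × 7! = 4 × 5040 = 20160.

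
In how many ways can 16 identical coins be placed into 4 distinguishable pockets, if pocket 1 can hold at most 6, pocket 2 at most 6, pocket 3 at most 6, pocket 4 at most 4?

80

By stars and bars, unrestricted non-negative solutions to x_1+…+x_4 = 16 number C(16+3,3) = 969.
Subtract solutions that violate a single cap (substitute x_i' = x_i − (cap_i+1)): x_1 ≥ 7 gives C(12,3) = 220; x_2 ≥ 7 gives C(12,3) = 220; x_3 ≥ 7 gives C(12,3) = 220; x_4 ≥ 5 gives C(14,3) = 364. Together 1024.
Add back pairs where two caps are both exceeded: 10 + 10 + 35 + 10 + 35 + 35 = 135.
By inclusion–exclusion the count is 969 − 1024 + 135 = 80.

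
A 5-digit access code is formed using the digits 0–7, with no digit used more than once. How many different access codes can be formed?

With no repetition, fill the 5 digits in order: 8 choices, then 7, down to 4.
That product is 8 × 7 × 6 × 5 × 4 = 6720.

6720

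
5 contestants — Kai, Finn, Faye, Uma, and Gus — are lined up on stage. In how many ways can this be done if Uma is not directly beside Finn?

Of the 5! = 120 arrangements, those with Uma and Finn adjacent number 2 × 4! = 48 (treat the pair as a block with 2 internal orders).
So 120 − 48 = 72 arrangements keep them apart.

72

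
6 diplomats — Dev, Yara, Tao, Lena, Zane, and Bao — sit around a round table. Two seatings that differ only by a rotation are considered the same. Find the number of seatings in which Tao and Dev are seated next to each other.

Treat {Tao, Dev} as one unit (2 internal orders) and seat the resulting 5 units around the table: (4)! circular arrangements.
So 2 × (4)! = 2 × 24 = 48.

48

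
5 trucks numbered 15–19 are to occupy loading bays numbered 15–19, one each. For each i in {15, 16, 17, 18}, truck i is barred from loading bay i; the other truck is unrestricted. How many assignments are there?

Let Aᵢ (for 15 ≤ i ≤ 18) be the placements that put truck i in its forbidden loading bay. Any j of these fix j positions, leaving (5−j)! ways to fill the rest, and there are C(4,j) ways to pick which j.
By inclusion–exclusion, the number of valid placements is Σ_{j=0}^{4} (−1)^j C(4,j)·(5−j)!.
Computing: 120 − 96 + 36 − 8 + 1 = 53.

53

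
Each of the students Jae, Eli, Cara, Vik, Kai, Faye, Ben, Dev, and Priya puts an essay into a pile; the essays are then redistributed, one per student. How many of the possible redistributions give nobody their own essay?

This is the derangement count D_9: permutations of 9 items with no fixed point.
By inclusion–exclusion this is Σ_{j=0}^{9} (−1)^j C(9,j)·(9−j)!.
Computing: 362880 − 362880 + 181440 − 60480 + 15120 − 3024 + 504 − 72 + 9 − 1 = 133496.

133496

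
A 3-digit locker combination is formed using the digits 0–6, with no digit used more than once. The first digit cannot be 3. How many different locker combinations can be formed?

The first digit has 7−1 = 6 choices (anything except 3).
The remaining 2 digits are filled from the other 6 symbols without repetition: 6 × 5 = 30.
Total: 6 × 30 = 180.

180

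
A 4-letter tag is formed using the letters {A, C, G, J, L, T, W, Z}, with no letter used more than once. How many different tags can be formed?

1680

This is a permutation of 4 out of 8: P(8,4) = 8!/4!.
8 × 7 × 6 × 5 = 1680.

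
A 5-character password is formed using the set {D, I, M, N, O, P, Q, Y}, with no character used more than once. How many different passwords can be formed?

With no repetition, fill the 5 characters in order: 8 choices, then 7, down to 4.
8 × 7 × 6 × 5 × 4 = 6720.

6720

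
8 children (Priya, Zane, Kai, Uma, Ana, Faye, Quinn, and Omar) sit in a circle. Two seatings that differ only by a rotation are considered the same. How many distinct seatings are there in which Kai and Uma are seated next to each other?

1440

Treat {Kai, Uma} as one unit (2 internal orders) and seat the resulting 7 units around the table: (6)! circular arrangements.
So 2 × (6)! = 2 × 720 = 1440.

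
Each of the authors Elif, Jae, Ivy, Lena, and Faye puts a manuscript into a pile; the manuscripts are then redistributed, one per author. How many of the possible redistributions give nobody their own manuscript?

Let Aᵢ be the assignments in which author i gets their own manuscript. We want the size of the complement of A₁∪…∪A_5.
By inclusion–exclusion this is Σ_{j=0}^{5} (−1)^j C(5,j)·(5−j)!.
Computing: 120 − 120 + 60 − 20 + 5 − 1 = 44.

44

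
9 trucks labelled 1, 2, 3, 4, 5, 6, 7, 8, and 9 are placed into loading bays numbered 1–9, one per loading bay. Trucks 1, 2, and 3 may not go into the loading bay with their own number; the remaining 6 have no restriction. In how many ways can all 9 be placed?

Let Aᵢ (for i ∈ {1, 2, 3}) be the placements that put truck i in its forbidden loading bay. Any j of these fix j positions, leaving (9−j)! ways to fill the rest, and there are C(3,j) ways to pick which j.
By inclusion–exclusion, the number of valid placements is Σ_{j=0}^{3} (−1)^j C(3,j)·(9−j)!.
Computing: 362880 − 120960 + 15120 − 720 = 256320.

256320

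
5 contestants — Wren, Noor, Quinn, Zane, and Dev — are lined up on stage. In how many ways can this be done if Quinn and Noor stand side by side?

48

Treat {Quinn, Noor} as a single unit. There are 4 units to order, and the pair itself can be ordered 2 ways.
So the count is 2·(4)! = 48.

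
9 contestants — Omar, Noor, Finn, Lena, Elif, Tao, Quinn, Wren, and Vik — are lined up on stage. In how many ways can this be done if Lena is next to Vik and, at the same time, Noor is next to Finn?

20160

Treat {Lena,Vik} as one block (2 orders) and {Noor,Finn} as another (2 orders).
That leaves 7 units to arrange: 2 × 2 × 7! = 4 × 5040 = 20160.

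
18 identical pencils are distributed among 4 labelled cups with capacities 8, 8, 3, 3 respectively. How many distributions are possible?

By stars and bars, unrestricted non-negative solutions to x_1+…+x_4 = 18 number C(18+3,3) = 1330.
Subtract solutions that violate a single cap (substitute x_i' = x_i − (cap_i+1)): x_1 ≥ 9 gives C(12,3) = 220; x_2 ≥ 9 gives C(12,3) = 220; x_3 ≥ 4 gives C(17,3) = 680; x_4 ≥ 4 gives C(17,3) = 680. Together 1800.
Add back pairs where two caps are both exceeded: 1 + 56 + 56 + 56 + 56 + 286 = 511.
Subtract triples: 0 + 0 + 4 + 4 = 8.
By inclusion–exclusion the count is 1330 − 1800 + 511 − 8 = 33.

33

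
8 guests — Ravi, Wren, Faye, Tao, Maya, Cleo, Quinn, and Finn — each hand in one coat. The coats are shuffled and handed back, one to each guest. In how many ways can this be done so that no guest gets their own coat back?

This is the derangement count D_8: permutations of 8 items with no fixed point.
By inclusion–exclusion this is Σ_{j=0}^{8} (−1)^j C(8,j)·(8−j)!.
Computing: 40320 − 40320 + 20160 − 6720 + 1680 − 336 + 56 − 8 + 1 = 14833.

14833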